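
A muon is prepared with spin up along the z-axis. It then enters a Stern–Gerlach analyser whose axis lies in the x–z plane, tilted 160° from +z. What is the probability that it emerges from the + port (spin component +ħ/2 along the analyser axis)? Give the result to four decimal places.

For spin-½, the probability of finding spin-up along an axis at angle θ to the initial spin direction is cos²(θ/2); spin-down is sin²(θ/2).
θ = 160°, so P = cos²(80°) ≈ 0.0302.

0.0302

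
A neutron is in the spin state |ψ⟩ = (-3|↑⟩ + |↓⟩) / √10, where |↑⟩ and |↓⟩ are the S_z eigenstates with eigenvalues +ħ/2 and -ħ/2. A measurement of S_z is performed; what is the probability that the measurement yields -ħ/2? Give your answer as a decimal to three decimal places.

The -ħ/2 outcome corresponds to |↓⟩. Its amplitude in |ψ⟩ is 1/√10.
P = |1|² / 10 = 1/10.

0.100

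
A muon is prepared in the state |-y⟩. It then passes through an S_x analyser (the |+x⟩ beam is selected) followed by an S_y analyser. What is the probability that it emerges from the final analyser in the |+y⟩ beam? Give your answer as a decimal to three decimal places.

First analyser (S_x): from |-y⟩, P(|+x⟩) = 1/2.
After stage 1 the state is |+x⟩; P(|+y⟩) = |⟨+y|+x⟩|² = 1/2.
Joint probability = 1/2 × 1/2 = 0.250.

0.250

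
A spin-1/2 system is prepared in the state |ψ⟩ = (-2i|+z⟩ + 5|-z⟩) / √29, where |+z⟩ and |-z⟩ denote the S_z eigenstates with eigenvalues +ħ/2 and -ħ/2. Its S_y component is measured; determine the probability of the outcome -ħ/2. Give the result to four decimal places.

|-y⟩ = (|+z⟩ - i|-z⟩)/√2, so ⟨-y|ψ⟩ = (3i) / (√2·√29).
P = |3i|² / 58 = 9/58.

0.1552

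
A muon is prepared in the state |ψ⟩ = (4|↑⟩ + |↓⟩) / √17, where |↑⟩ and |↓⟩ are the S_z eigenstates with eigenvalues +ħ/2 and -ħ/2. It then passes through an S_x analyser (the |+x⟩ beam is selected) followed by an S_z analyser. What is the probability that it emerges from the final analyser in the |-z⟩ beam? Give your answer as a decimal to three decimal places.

First analyser (S_x): P(|+x⟩) = |⟨+x|ψ⟩|² = 25/34.
After stage 1 the state is |+x⟩; P(|-z⟩) = |⟨-z|+x⟩|² = 1/2.
Joint probability = 25/34 × 1/2 = 0.368.

0.368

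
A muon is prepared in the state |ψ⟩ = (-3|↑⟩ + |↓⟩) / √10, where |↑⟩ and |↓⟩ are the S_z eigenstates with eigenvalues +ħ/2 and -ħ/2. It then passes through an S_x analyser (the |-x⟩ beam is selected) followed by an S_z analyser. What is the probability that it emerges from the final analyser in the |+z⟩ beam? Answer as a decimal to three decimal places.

0.400

First analyser (S_x): P(|-x⟩) = |⟨-x|ψ⟩|² = 16/20.
After stage 1 the state is |-x⟩; P(|+z⟩) = |⟨+z|-x⟩|² = 1/2.
Joint probability = 16/20 × 1/2 = 0.400.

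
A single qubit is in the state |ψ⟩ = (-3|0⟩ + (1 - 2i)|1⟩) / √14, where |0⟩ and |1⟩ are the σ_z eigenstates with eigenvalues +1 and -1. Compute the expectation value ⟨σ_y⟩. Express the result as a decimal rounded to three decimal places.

0.857

⟨σ_y⟩ = 2 Im(a* b)/(|a|²+|b|²) with a = -3, b = (1 - 2i).
a* b = (-3 + 6i), so ⟨σ_y⟩ = 12/14.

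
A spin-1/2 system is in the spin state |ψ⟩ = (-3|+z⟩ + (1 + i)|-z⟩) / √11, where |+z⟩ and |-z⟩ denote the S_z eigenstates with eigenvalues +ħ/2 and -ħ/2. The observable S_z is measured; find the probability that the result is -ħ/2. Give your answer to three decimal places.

The -ħ/2 outcome corresponds to |-z⟩. Its amplitude in |ψ⟩ is (1 + i)/√11.
P = |1 + i|² / 11 = 2/11.

0.182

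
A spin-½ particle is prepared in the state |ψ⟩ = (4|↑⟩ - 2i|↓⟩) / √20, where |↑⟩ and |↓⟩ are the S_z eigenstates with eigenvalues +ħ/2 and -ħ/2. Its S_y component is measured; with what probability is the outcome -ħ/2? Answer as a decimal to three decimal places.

0.900

|-y⟩ = (|↑⟩ - i|↓⟩)/√2, so ⟨-y|ψ⟩ = (6) / (√2·√20).
P = |6|² / 40 = 36/40.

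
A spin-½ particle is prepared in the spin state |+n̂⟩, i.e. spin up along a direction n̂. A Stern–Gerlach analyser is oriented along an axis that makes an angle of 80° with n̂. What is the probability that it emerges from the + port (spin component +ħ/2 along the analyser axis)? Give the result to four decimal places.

0.5868

For spin-½, the probability of finding spin-up along an axis at angle θ to the initial spin direction is cos²(θ/2); spin-down is sin²(θ/2).
θ = 80°, so P = cos²(40°) ≈ 0.5868.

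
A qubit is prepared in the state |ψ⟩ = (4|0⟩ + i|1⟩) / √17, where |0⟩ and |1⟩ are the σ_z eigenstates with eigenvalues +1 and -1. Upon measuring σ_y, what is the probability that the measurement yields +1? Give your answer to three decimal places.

|+y⟩ = (|0⟩ + i|1⟩)/√2, so ⟨+y|ψ⟩ = (5) / (√2·√17).
P = |5|² / 34 = 25/34.

0.735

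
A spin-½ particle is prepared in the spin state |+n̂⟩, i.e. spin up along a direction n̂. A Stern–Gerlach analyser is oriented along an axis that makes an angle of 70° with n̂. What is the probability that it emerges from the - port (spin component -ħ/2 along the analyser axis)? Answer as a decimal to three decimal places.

0.329

For spin-½, the probability of finding spin-up along an axis at angle θ to the initial spin direction is cos²(θ/2); spin-down is sin²(θ/2).
θ = 70°, so P = sin²(35°) ≈ 0.329.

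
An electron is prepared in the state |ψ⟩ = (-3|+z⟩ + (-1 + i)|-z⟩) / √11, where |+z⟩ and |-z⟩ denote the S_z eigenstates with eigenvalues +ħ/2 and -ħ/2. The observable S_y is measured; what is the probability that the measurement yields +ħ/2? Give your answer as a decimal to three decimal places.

|+y⟩ = (|+z⟩ + i|-z⟩)/√2, so ⟨+y|ψ⟩ = (-2 + i) / (√2·√11).
P = |-2 + i|² / 22 = 5/22.

0.227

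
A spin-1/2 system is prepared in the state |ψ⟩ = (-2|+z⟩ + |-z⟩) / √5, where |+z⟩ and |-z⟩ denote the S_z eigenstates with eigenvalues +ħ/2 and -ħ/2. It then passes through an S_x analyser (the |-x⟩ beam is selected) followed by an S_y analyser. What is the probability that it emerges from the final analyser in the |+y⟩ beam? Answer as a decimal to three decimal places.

First analyser (S_x): P(|-x⟩) = |⟨-x|ψ⟩|² = 9/10.
After stage 1 the state is |-x⟩; P(|+y⟩) = |⟨+y|-x⟩|² = 1/2.
Joint probability = 9/10 × 1/2 = 0.450.

0.450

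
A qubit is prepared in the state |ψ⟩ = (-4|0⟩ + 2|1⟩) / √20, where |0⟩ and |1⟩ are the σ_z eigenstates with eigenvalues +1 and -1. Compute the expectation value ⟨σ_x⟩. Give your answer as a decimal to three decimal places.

-0.800

⟨σ_x⟩ = 2 Re(a* b)/(|a|²+|b|²) with a = -4, b = 2.
a* b = -8, so ⟨σ_x⟩ = -16/20.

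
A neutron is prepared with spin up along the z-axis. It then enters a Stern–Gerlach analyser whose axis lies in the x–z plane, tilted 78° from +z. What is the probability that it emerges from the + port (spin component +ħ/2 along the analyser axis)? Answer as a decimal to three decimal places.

For spin-½, the probability of finding spin-up along an axis at angle θ to the initial spin direction is cos²(θ/2); spin-down is sin²(θ/2).
θ = 78°, so P = cos²(39°) ≈ 0.604.

0.604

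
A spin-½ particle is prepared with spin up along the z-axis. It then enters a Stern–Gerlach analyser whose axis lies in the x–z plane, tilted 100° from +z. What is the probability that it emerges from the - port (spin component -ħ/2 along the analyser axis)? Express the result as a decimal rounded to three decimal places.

For spin-½, the probability of finding spin-up along an axis at angle θ to the initial spin direction is cos²(θ/2); spin-down is sin²(θ/2).
θ = 100°, so P = sin²(50°) ≈ 0.587.

0.587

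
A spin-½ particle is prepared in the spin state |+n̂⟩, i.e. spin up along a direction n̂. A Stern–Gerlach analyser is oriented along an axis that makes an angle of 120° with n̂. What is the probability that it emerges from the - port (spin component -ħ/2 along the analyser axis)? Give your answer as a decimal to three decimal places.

For spin-½, the probability of finding spin-up along an axis at angle θ to the initial spin direction is cos²(θ/2); spin-down is sin²(θ/2).
θ = 120°, so P = sin²(60°) ≈ 0.750.

0.750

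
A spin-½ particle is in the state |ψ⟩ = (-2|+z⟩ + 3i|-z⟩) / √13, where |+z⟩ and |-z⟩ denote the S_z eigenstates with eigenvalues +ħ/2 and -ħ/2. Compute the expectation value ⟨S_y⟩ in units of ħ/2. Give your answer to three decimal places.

-0.923

⟨σ_y⟩ = 2 Im(a* b)/(|a|²+|b|²) with a = -2, b = 3i.
a* b = -6i, so ⟨σ_y⟩ = -12/13.
⟨S_y⟩ = (ħ/2)·⟨σ_y⟩.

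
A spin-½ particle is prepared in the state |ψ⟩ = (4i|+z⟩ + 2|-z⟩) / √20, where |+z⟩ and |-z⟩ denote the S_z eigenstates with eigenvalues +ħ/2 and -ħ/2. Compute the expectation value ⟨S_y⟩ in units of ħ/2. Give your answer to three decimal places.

-0.800

⟨σ_y⟩ = 2 Im(a* b)/(|a|²+|b|²) with a = 4i, b = 2.
a* b = -8i, so ⟨σ_y⟩ = -16/20.
⟨S_y⟩ = (ħ/2)·⟨σ_y⟩.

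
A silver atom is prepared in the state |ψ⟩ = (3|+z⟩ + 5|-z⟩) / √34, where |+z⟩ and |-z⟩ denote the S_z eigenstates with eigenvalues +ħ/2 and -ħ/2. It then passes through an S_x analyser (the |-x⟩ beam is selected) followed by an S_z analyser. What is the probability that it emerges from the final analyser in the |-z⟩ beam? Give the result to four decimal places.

First analyser (S_x): P(|-x⟩) = |⟨-x|ψ⟩|² = 4/68.
After stage 1 the state is |-x⟩; P(|-z⟩) = |⟨-z|-x⟩|² = 1/2.
Joint probability = 4/68 × 1/2 = 0.0294.

0.0294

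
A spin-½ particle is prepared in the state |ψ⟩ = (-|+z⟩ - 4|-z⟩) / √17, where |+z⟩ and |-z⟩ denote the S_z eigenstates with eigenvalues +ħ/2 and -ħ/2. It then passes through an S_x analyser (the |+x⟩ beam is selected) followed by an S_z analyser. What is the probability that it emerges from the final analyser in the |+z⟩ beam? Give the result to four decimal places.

First analyser (S_x): P(|+x⟩) = |⟨+x|ψ⟩|² = 25/34.
After stage 1 the state is |+x⟩; P(|+z⟩) = |⟨+z|+x⟩|² = 1/2.
Joint probability = 25/34 × 1/2 = 0.3676.

0.3676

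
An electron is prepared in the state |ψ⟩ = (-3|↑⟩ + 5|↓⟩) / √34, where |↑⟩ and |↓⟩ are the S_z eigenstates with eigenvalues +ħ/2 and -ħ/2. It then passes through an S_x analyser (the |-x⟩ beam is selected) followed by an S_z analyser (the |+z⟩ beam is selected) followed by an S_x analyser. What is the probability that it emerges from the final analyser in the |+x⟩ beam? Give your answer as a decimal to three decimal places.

First analyser (S_x): P(|-x⟩) = |⟨-x|ψ⟩|² = 64/68.
After stage 1 the state is |-x⟩; P(|+z⟩) = |⟨+z|-x⟩|² = 1/2.
After stage 2 the state is |+z⟩; P(|+x⟩) = |⟨+x|+z⟩|² = 1/2.
Joint probability = 64/68 × 1/2 × 1/2 = 0.235.

0.235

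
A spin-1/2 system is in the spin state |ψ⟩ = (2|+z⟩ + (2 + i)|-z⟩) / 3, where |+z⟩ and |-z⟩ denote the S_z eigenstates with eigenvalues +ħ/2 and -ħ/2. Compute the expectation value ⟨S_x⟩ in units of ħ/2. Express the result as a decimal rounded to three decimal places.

0.889

⟨σ_x⟩ = 2 Re(a* b)/(|a|²+|b|²) with a = 2, b = (2 + i).
a* b = (4 + 2i), so ⟨σ_x⟩ = 8/9.
⟨S_x⟩ = (ħ/2)·⟨σ_x⟩.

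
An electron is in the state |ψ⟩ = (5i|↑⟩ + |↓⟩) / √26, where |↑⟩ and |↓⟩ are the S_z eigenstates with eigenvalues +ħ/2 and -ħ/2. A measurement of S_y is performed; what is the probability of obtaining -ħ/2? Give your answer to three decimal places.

|-y⟩ = (|↑⟩ - i|↓⟩)/√2, so ⟨-y|ψ⟩ = (6i) / (√2·√26).
P = |6i|² / 52 = 36/52.

0.692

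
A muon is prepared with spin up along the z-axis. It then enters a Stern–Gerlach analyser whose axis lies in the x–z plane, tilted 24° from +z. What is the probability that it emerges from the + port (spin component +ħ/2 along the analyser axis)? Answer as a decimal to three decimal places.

For spin-½, the probability of finding spin-up along an axis at angle θ to the initial spin direction is cos²(θ/2); spin-down is sin²(θ/2).
θ = 24°, so P = cos²(12°) ≈ 0.957.

0.957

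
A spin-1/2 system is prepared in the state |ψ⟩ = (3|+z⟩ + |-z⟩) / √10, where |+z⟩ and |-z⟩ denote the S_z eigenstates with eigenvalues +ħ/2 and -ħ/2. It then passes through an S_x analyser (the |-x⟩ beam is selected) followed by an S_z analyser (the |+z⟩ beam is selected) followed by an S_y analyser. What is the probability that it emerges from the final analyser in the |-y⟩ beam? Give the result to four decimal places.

0.0500

First analyser (S_x): P(|-x⟩) = |⟨-x|ψ⟩|² = 4/20.
After stage 1 the state is |-x⟩; P(|+z⟩) = |⟨+z|-x⟩|² = 1/2.
After stage 2 the state is |+z⟩; P(|-y⟩) = |⟨-y|+z⟩|² = 1/2.
Joint probability = 4/20 × 1/2 × 1/2 = 0.0500.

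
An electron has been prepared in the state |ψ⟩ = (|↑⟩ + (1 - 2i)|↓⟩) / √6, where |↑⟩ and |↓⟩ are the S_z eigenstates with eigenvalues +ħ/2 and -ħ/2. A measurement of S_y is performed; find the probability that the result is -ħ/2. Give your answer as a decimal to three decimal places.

0.833

|-y⟩ = (|↑⟩ - i|↓⟩)/√2, so ⟨-y|ψ⟩ = (3 + i) / (√2·√6).
P = |3 + i|² / 12 = 10/12.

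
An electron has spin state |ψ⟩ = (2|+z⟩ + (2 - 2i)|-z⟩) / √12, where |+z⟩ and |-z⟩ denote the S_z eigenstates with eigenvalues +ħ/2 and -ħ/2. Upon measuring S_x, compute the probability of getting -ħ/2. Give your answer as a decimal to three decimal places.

0.167

|-x⟩ = (|+z⟩ - |-z⟩)/√2, so ⟨-x|ψ⟩ = (2i) / (√2·√12).
P = |2i|² / 24 = 4/24.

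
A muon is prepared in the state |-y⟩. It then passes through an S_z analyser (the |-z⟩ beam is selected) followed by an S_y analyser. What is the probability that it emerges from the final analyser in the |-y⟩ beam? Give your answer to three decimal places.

First analyser (S_z): from |-y⟩, P(|-z⟩) = 1/2.
After stage 1 the state is |-z⟩; P(|-y⟩) = |⟨-y|-z⟩|² = 1/2.
Joint probability = 1/2 × 1/2 = 0.250.

0.250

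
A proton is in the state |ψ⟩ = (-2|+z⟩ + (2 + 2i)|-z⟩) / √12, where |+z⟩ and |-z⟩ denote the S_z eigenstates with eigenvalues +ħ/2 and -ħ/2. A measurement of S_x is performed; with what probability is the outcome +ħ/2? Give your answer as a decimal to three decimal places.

0.167

|+x⟩ = (|+z⟩ + |-z⟩)/√2, so ⟨+x|ψ⟩ = (2i) / (√2·√12).
P = |2i|² / 24 = 4/24.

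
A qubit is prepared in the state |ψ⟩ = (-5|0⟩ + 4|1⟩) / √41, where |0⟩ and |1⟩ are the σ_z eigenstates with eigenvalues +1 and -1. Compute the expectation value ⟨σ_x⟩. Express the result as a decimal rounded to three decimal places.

-0.976

⟨σ_x⟩ = 2 Re(a* b)/(|a|²+|b|²) with a = -5, b = 4.
a* b = -20, so ⟨σ_x⟩ = -40/41.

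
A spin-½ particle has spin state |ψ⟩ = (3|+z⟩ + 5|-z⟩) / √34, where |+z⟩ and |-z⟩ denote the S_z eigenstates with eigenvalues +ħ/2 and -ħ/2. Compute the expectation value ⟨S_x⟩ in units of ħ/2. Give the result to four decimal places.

0.8824

⟨σ_x⟩ = 2 Re(a* b)/(|a|²+|b|²) with a = 3, b = 5.
a* b = 15, so ⟨σ_x⟩ = 30/34.
⟨S_x⟩ = (ħ/2)·⟨σ_x⟩.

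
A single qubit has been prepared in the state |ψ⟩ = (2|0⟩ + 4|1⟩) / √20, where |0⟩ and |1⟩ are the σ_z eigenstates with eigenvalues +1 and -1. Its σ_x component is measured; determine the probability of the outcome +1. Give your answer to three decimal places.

|+x⟩ = (|0⟩ + |1⟩)/√2, so ⟨+x|ψ⟩ = (6) / (√2·√20).
P = |6|² / 40 = 36/40.

0.900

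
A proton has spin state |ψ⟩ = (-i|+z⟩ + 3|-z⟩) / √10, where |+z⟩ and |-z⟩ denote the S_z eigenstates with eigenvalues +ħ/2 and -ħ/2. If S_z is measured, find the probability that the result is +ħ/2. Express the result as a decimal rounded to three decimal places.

0.100

The +ħ/2 outcome corresponds to |+z⟩. Its amplitude in |ψ⟩ is -i/√10.
P = |-i|² / 10 = 1/10.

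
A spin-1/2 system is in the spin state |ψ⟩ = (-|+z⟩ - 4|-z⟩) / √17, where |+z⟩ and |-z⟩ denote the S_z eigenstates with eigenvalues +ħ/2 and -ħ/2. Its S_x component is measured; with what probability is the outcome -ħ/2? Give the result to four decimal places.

0.2647

|-x⟩ = (|+z⟩ - |-z⟩)/√2, so ⟨-x|ψ⟩ = (3) / (√2·√17).
P = |3|² / 34 = 9/34.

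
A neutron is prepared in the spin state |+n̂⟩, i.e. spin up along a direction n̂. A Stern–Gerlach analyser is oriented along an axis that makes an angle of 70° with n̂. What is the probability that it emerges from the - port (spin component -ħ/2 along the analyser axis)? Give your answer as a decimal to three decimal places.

0.329

For spin-½, the probability of finding spin-up along an axis at angle θ to the initial spin direction is cos²(θ/2); spin-down is sin²(θ/2).
θ = 70°, so P = sin²(35°) ≈ 0.329.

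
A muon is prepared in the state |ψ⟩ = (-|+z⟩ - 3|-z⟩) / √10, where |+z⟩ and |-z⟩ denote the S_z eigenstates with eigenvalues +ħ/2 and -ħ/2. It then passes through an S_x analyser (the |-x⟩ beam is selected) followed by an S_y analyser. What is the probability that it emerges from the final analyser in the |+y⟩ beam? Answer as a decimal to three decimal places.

First analyser (S_x): P(|-x⟩) = |⟨-x|ψ⟩|² = 4/20.
After stage 1 the state is |-x⟩; P(|+y⟩) = |⟨+y|-x⟩|² = 1/2.
Joint probability = 4/20 × 1/2 = 0.100.

0.100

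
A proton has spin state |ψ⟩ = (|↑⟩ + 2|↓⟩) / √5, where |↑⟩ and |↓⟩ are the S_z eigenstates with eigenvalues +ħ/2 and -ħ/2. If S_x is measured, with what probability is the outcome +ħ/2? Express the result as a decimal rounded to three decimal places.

|+x⟩ = (|↑⟩ + |↓⟩)/√2, so ⟨+x|ψ⟩ = (3) / (√2·√5).
P = |3|² / 10 = 9/10.

0.900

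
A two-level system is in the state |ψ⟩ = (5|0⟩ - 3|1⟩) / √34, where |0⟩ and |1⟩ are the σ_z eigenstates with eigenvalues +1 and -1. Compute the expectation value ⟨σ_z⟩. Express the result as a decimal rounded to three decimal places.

⟨σ_z⟩ = |a|² - |b|² divided by |a|²+|b|², with a, b the |0⟩, |1⟩ amplitudes.
= (25 - 9)/34 = 16/34.

0.471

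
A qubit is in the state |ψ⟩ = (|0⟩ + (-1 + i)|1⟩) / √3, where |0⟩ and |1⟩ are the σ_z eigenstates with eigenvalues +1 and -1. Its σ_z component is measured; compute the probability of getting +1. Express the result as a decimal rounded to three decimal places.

0.333

The +1 outcome corresponds to |0⟩. Its amplitude in |ψ⟩ is 1/√3.
P = |1|² / 3 = 1/3.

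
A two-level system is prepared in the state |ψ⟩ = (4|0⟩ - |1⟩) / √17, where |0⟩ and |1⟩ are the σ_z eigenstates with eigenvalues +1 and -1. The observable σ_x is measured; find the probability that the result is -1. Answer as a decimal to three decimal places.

0.735

|-x⟩ = (|0⟩ - |1⟩)/√2, so ⟨-x|ψ⟩ = (5) / (√2·√17).
P = |5|² / 34 = 25/34.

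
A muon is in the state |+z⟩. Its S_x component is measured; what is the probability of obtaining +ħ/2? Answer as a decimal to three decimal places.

0.500

In the S_z basis, |+z⟩ = |+z⟩ and |+x⟩ = (|+z⟩ + |-z⟩)/√2.
|⟨+x|+z⟩|² = 1/2.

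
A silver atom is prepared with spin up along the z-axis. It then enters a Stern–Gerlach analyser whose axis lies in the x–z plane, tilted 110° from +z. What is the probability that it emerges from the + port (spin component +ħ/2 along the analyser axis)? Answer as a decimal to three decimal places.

0.329

For spin-½, the probability of finding spin-up along an axis at angle θ to the initial spin direction is cos²(θ/2); spin-down is sin²(θ/2).
θ = 110°, so P = cos²(55°) ≈ 0.329.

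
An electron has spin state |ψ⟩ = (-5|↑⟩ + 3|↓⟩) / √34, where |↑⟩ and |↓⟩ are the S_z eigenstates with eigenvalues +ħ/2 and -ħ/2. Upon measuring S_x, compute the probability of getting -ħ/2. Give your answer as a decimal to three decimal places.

|-x⟩ = (|↑⟩ - |↓⟩)/√2, so ⟨-x|ψ⟩ = (-8) / (√2·√34).
P = |-8|² / 68 = 64/68.

0.941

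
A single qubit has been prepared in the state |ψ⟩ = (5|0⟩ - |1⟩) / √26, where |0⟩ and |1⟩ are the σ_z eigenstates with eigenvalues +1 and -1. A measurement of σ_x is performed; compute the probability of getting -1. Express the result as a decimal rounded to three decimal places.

0.692

|-x⟩ = (|0⟩ - |1⟩)/√2, so ⟨-x|ψ⟩ = (6) / (√2·√26).
P = |6|² / 52 = 36/52.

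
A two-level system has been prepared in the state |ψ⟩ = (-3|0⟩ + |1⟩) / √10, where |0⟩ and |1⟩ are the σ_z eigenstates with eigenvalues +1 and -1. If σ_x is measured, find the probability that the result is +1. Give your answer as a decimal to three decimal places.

0.200

|+x⟩ = (|0⟩ + |1⟩)/√2, so ⟨+x|ψ⟩ = (-2) / (√2·√10).
P = |-2|² / 20 = 4/20.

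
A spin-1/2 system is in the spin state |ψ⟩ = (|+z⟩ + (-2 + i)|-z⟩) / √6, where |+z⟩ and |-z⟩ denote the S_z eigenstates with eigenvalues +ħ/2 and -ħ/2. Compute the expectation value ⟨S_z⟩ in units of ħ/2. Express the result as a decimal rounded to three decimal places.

⟨σ_z⟩ = |a|² - |b|² divided by |a|²+|b|², with a, b the |+z⟩, |-z⟩ amplitudes.
= (1 - 5)/6 = -4/6.
⟨S_z⟩ = (ħ/2)·⟨σ_z⟩.

-0.667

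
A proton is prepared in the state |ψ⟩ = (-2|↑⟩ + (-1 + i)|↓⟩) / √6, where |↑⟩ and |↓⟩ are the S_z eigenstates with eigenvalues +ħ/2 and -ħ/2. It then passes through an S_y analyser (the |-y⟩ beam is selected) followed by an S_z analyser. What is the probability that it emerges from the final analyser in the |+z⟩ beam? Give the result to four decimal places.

0.4167

First analyser (S_y): P(|-y⟩) = |⟨-y|ψ⟩|² = 10/12.
After stage 1 the state is |-y⟩; P(|+z⟩) = |⟨+z|-y⟩|² = 1/2.
Joint probability = 10/12 × 1/2 = 0.4167.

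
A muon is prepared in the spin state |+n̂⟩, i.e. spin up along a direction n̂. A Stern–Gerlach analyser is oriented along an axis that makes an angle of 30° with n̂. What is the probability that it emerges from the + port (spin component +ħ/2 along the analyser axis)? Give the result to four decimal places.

For spin-½, the probability of finding spin-up along an axis at angle θ to the initial spin direction is cos²(θ/2); spin-down is sin²(θ/2).
θ = 30°, so P = cos²(15°) ≈ 0.9330.

0.9330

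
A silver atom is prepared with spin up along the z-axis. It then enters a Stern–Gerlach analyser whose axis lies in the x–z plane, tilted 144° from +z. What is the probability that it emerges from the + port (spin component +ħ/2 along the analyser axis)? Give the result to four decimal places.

For spin-½, the probability of finding spin-up along an axis at angle θ to the initial spin direction is cos²(θ/2); spin-down is sin²(θ/2).
θ = 144°, so P = cos²(72°) ≈ 0.0955.

0.0955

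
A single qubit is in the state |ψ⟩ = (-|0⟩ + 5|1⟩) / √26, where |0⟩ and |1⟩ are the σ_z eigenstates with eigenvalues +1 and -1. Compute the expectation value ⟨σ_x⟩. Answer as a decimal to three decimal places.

⟨σ_x⟩ = 2 Re(a* b)/(|a|²+|b|²) with a = -1, b = 5.
a* b = -5, so ⟨σ_x⟩ = -10/26.

-0.385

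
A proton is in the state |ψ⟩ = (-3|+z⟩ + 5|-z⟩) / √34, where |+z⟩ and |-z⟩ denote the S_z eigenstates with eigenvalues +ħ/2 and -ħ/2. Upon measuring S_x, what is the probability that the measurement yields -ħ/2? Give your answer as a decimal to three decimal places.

0.941

|-x⟩ = (|+z⟩ - |-z⟩)/√2, so ⟨-x|ψ⟩ = (-8) / (√2·√34).
P = |-8|² / 68 = 64/68.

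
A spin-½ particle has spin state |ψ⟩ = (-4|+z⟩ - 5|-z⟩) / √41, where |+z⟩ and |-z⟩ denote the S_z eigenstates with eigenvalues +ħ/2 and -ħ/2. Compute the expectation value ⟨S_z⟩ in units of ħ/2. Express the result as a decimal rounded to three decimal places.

-0.220

⟨σ_z⟩ = |a|² - |b|² divided by |a|²+|b|², with a, b the |+z⟩, |-z⟩ amplitudes.
= (16 - 25)/41 = -9/41.
⟨S_z⟩ = (ħ/2)·⟨σ_z⟩.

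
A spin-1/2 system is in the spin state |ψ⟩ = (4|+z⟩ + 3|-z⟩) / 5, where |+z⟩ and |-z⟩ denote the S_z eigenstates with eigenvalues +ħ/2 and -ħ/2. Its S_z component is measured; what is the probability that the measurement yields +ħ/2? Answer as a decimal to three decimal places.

0.640

The +ħ/2 outcome corresponds to |+z⟩. Its amplitude in |ψ⟩ is 4/5.
P = |4|² / 25 = 16/25.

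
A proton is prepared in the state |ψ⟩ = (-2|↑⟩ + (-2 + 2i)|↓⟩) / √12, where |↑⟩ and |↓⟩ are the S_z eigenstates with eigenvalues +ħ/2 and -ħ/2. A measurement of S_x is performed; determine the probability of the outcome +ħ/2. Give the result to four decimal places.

0.8333

|+x⟩ = (|↑⟩ + |↓⟩)/√2, so ⟨+x|ψ⟩ = (-4 + 2i) / (√2·√12).
P = |-4 + 2i|² / 24 = 20/24.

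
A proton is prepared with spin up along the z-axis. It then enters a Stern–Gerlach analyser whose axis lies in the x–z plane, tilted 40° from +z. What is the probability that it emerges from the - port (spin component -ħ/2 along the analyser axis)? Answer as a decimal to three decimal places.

For spin-½, the probability of finding spin-up along an axis at angle θ to the initial spin direction is cos²(θ/2); spin-down is sin²(θ/2).
θ = 40°, so P = sin²(20°) ≈ 0.117.

0.117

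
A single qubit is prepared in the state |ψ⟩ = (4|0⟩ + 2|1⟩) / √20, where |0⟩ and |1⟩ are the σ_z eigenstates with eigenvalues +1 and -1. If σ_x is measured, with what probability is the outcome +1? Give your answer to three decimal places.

|+x⟩ = (|0⟩ + |1⟩)/√2, so ⟨+x|ψ⟩ = (6) / (√2·√20).
P = |6|² / 40 = 36/40.

0.900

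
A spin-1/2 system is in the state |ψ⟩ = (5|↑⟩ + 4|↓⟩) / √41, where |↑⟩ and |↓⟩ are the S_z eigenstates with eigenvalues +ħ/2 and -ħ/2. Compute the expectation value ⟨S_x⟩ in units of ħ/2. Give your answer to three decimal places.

⟨σ_x⟩ = 2 Re(a* b)/(|a|²+|b|²) with a = 5, b = 4.
a* b = 20, so ⟨σ_x⟩ = 40/41.
⟨S_x⟩ = (ħ/2)·⟨σ_x⟩.

0.976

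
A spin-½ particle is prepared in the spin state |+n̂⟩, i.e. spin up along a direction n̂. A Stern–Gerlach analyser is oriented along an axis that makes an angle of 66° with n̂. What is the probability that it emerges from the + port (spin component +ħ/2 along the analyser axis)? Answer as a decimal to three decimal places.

For spin-½, the probability of finding spin-up along an axis at angle θ to the initial spin direction is cos²(θ/2); spin-down is sin²(θ/2).
θ = 66°, so P = cos²(33°) ≈ 0.703.

0.703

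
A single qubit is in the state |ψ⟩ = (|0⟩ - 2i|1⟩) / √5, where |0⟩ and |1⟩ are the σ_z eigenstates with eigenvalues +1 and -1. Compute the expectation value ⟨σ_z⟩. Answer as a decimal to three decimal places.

-0.600

⟨σ_z⟩ = |a|² - |b|² divided by |a|²+|b|², with a, b the |0⟩, |1⟩ amplitudes.
= (1 - 4)/5 = -3/5.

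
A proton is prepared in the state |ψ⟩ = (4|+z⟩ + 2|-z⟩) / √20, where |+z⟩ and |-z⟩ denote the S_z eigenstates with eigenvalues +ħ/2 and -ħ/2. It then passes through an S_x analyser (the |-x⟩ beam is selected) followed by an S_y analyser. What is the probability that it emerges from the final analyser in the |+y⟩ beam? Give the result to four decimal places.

First analyser (S_x): P(|-x⟩) = |⟨-x|ψ⟩|² = 4/40.
After stage 1 the state is |-x⟩; P(|+y⟩) = |⟨+y|-x⟩|² = 1/2.
Joint probability = 4/40 × 1/2 = 0.0500.

0.0500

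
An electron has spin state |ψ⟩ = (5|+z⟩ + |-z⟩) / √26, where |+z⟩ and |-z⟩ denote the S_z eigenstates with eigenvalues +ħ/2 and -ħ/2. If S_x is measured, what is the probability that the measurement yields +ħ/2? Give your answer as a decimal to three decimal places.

0.692

|+x⟩ = (|+z⟩ + |-z⟩)/√2, so ⟨+x|ψ⟩ = (6) / (√2·√26).
P = |6|² / 52 = 36/52.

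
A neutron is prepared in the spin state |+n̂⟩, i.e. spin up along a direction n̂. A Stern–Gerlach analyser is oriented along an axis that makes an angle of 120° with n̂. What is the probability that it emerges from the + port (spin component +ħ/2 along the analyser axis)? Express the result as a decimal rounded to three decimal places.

For spin-½, the probability of finding spin-up along an axis at angle θ to the initial spin direction is cos²(θ/2); spin-down is sin²(θ/2).
θ = 120°, so P = cos²(60°) ≈ 0.250.

0.250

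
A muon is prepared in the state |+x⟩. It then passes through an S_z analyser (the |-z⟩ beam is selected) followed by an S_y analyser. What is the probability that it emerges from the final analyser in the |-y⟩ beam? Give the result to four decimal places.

0.2500

First analyser (S_z): from |+x⟩, P(|-z⟩) = 1/2.
After stage 1 the state is |-z⟩; P(|-y⟩) = |⟨-y|-z⟩|² = 1/2.
Joint probability = 1/2 × 1/2 = 0.2500.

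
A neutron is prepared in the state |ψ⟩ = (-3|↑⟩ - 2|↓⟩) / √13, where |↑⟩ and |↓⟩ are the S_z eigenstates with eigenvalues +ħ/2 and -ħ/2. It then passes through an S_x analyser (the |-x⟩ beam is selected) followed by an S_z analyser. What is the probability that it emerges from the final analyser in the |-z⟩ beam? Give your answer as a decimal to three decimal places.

First analyser (S_x): P(|-x⟩) = |⟨-x|ψ⟩|² = 1/26.
After stage 1 the state is |-x⟩; P(|-z⟩) = |⟨-z|-x⟩|² = 1/2.
Joint probability = 1/26 × 1/2 = 0.019.

0.019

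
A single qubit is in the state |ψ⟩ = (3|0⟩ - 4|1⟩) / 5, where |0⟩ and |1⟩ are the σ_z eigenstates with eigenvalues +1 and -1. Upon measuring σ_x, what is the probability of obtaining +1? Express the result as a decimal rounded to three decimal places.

0.020

|+x⟩ = (|0⟩ + |1⟩)/√2, so ⟨+x|ψ⟩ = (-1) / (√2·5).
P = |-1|² / 50 = 1/50.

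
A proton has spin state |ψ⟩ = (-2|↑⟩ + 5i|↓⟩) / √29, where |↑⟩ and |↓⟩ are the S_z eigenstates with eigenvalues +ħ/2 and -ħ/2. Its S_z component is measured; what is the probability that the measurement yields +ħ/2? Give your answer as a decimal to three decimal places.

The +ħ/2 outcome corresponds to |↑⟩. Its amplitude in |ψ⟩ is -2/√29.
P = |-2|² / 29 = 4/29.

0.138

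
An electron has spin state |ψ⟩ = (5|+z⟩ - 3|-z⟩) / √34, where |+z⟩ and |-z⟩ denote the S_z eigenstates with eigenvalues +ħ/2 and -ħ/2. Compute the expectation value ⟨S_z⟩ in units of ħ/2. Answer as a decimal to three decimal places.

0.471

⟨σ_z⟩ = |a|² - |b|² divided by |a|²+|b|², with a, b the |+z⟩, |-z⟩ amplitudes.
= (25 - 9)/34 = 16/34.
⟨S_z⟩ = (ħ/2)·⟨σ_z⟩.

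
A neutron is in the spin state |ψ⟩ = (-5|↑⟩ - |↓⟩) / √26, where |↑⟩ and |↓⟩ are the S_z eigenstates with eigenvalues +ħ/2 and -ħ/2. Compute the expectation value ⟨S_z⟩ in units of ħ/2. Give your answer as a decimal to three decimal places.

⟨σ_z⟩ = |a|² - |b|² divided by |a|²+|b|², with a, b the |↑⟩, |↓⟩ amplitudes.
= (25 - 1)/26 = 24/26.
⟨S_z⟩ = (ħ/2)·⟨σ_z⟩.

0.923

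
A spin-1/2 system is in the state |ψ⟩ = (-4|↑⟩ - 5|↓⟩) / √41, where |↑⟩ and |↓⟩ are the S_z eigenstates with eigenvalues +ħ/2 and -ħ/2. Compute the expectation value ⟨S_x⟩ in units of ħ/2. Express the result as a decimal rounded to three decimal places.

⟨σ_x⟩ = 2 Re(a* b)/(|a|²+|b|²) with a = -4, b = -5.
a* b = 20, so ⟨σ_x⟩ = 40/41.
⟨S_x⟩ = (ħ/2)·⟨σ_x⟩.

0.976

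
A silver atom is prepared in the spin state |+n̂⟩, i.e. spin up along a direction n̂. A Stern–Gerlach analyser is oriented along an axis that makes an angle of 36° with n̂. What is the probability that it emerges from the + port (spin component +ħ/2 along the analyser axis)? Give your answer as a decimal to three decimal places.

0.905

For spin-½, the probability of finding spin-up along an axis at angle θ to the initial spin direction is cos²(θ/2); spin-down is sin²(θ/2).
θ = 36°, so P = cos²(18°) ≈ 0.905.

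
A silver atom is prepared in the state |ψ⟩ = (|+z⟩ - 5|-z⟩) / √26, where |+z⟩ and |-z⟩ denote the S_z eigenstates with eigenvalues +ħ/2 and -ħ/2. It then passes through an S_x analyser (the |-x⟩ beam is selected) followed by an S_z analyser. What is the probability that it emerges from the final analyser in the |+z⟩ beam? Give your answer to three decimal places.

First analyser (S_x): P(|-x⟩) = |⟨-x|ψ⟩|² = 36/52.
After stage 1 the state is |-x⟩; P(|+z⟩) = |⟨+z|-x⟩|² = 1/2.
Joint probability = 36/52 × 1/2 = 0.346.

0.346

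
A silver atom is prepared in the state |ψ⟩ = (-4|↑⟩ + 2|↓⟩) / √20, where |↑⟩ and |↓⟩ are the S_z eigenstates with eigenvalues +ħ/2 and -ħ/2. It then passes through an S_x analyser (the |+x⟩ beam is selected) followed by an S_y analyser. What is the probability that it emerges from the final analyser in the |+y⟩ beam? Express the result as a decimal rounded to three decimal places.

First analyser (S_x): P(|+x⟩) = |⟨+x|ψ⟩|² = 4/40.
After stage 1 the state is |+x⟩; P(|+y⟩) = |⟨+y|+x⟩|² = 1/2.
Joint probability = 4/40 × 1/2 = 0.050.

0.050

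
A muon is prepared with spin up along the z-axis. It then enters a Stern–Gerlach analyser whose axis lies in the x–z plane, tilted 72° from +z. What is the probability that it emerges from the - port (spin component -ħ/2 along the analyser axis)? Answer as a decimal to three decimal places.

0.345

For spin-½, the probability of finding spin-up along an axis at angle θ to the initial spin direction is cos²(θ/2); spin-down is sin²(θ/2).
θ = 72°, so P = sin²(36°) ≈ 0.345.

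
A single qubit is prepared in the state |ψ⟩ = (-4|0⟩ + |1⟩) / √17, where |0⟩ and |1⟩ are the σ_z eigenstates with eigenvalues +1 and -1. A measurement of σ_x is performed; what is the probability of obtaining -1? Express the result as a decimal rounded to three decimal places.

0.735

|-x⟩ = (|0⟩ - |1⟩)/√2, so ⟨-x|ψ⟩ = (-5) / (√2·√17).
P = |-5|² / 34 = 25/34.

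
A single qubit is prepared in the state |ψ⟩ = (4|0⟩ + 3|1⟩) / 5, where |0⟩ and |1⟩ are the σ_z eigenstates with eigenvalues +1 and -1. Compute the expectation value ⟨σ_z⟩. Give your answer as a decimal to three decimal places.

0.280

⟨σ_z⟩ = |a|² - |b|² divided by |a|²+|b|², with a, b the |0⟩, |1⟩ amplitudes.
= (16 - 9)/25 = 7/25.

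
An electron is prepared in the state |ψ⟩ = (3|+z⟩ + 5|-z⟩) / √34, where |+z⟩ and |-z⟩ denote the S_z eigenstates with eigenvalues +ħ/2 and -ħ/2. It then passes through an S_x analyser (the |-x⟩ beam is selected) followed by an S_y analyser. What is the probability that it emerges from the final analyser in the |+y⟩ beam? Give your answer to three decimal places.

0.029

First analyser (S_x): P(|-x⟩) = |⟨-x|ψ⟩|² = 4/68.
After stage 1 the state is |-x⟩; P(|+y⟩) = |⟨+y|-x⟩|² = 1/2.
Joint probability = 4/68 × 1/2 = 0.029.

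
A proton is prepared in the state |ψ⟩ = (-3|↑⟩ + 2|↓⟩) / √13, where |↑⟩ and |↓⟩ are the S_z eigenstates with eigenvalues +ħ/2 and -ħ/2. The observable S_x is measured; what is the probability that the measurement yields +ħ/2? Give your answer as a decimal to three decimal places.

0.038

|+x⟩ = (|↑⟩ + |↓⟩)/√2, so ⟨+x|ψ⟩ = (-1) / (√2·√13).
P = |-1|² / 26 = 1/26.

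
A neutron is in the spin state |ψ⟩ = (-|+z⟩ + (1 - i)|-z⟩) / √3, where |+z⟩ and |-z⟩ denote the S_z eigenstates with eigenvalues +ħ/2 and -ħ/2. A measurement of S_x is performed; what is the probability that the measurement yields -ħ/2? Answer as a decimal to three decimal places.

|-x⟩ = (|+z⟩ - |-z⟩)/√2, so ⟨-x|ψ⟩ = (-2 + i) / (√2·√3).
P = |-2 + i|² / 6 = 5/6.

0.833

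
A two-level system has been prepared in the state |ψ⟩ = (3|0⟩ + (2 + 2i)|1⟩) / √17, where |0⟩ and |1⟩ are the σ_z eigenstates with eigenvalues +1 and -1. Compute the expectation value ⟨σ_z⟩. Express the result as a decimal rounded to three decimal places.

⟨σ_z⟩ = |a|² - |b|² divided by |a|²+|b|², with a, b the |0⟩, |1⟩ amplitudes.
= (9 - 8)/17 = 1/17.

0.059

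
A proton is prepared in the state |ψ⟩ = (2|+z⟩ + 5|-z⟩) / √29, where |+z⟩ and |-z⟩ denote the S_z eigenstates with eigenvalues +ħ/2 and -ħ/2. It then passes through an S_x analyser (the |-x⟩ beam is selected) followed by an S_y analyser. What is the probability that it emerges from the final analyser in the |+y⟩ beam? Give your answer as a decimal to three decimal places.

0.078

First analyser (S_x): P(|-x⟩) = |⟨-x|ψ⟩|² = 9/58.
After stage 1 the state is |-x⟩; P(|+y⟩) = |⟨+y|-x⟩|² = 1/2.
Joint probability = 9/58 × 1/2 = 0.078.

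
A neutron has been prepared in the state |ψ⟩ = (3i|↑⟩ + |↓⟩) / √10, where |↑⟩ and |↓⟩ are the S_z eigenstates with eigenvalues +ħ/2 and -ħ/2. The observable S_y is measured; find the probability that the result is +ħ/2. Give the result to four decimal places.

0.2000

|+y⟩ = (|↑⟩ + i|↓⟩)/√2, so ⟨+y|ψ⟩ = (2i) / (√2·√10).
P = |2i|² / 20 = 4/20.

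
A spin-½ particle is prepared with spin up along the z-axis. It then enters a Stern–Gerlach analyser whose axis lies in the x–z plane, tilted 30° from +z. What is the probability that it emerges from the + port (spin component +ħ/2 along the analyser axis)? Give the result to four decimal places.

For spin-½, the probability of finding spin-up along an axis at angle θ to the initial spin direction is cos²(θ/2); spin-down is sin²(θ/2).
θ = 30°, so P = cos²(15°) ≈ 0.9330.

0.9330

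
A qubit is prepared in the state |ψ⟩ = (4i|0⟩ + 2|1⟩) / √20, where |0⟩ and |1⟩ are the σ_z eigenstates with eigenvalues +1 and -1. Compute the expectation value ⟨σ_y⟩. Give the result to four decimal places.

-0.8000

⟨σ_y⟩ = 2 Im(a* b)/(|a|²+|b|²) with a = 4i, b = 2.
a* b = -8i, so ⟨σ_y⟩ = -16/20.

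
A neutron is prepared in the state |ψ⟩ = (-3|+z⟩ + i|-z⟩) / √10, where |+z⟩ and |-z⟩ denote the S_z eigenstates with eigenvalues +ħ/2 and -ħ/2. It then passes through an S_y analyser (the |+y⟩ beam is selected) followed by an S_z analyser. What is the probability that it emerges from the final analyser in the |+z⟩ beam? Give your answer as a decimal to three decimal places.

0.100

First analyser (S_y): P(|+y⟩) = |⟨+y|ψ⟩|² = 4/20.
After stage 1 the state is |+y⟩; P(|+z⟩) = |⟨+z|+y⟩|² = 1/2.
Joint probability = 4/20 × 1/2 = 0.100.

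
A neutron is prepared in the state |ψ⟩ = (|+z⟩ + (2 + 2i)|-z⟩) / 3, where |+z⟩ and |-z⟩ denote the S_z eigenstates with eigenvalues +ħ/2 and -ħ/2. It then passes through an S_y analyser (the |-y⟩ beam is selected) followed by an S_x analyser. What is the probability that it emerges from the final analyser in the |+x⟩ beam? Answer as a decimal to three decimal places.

0.139

First analyser (S_y): P(|-y⟩) = |⟨-y|ψ⟩|² = 5/18.
After stage 1 the state is |-y⟩; P(|+x⟩) = |⟨+x|-y⟩|² = 1/2.
Joint probability = 5/18 × 1/2 = 0.139.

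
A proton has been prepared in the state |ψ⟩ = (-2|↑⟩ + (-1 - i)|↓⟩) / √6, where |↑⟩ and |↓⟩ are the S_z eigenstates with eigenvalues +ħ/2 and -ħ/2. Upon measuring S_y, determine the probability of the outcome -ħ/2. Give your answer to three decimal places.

|-y⟩ = (|↑⟩ - i|↓⟩)/√2, so ⟨-y|ψ⟩ = (-1 - i) / (√2·√6).
P = |-1 - i|² / 12 = 2/12.

0.167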